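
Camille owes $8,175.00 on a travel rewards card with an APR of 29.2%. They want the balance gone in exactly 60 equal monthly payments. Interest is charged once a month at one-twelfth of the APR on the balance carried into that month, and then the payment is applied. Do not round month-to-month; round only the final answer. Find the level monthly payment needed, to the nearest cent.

$260.49

Monthly rate r = 29.2%/12 = 2.43333% = 0.0243333.
Level-payment amortization: P = B₀·r / (1 − (1+r)^(−n)) = 8175.00·0.0243333 / (1 − 1.02433^(−60)).
Denominator 1 − (1+r)^(−60) = 0.763668469.
P = 198.925 / 0.763668469 ≈ 260.49.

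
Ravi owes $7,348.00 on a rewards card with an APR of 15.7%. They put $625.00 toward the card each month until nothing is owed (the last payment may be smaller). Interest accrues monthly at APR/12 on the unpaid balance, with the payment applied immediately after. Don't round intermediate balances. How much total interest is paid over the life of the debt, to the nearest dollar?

Monthly rate r = 15.7%/12 = 1.30833% = 0.0130833.
Payoff takes n = ⌈−ln(1 − rB₀/P)/ln(1+r)⌉ = ⌈12.849⌉ = 13 payments; the last is $531.31.
Total paid = 12·$625.00 + $531.31 = $8,031.31.
Total interest = total paid − principal = $8,031.31 − $7,348.00 = $683.31.

$683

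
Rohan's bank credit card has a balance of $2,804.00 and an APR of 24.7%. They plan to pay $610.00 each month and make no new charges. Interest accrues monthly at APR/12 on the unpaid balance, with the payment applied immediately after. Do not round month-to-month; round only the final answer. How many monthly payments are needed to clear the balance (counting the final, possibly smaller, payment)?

Monthly rate r = 24.7%/12 = 2.05833% = 0.0205833.
Recurrence: B ← B·(1+r) − $610.00.
Month 1: interest $57.72; balance after payment $2,251.72.
Month 2: interest $46.35; balance after payment $1,688.06.
Month 3: interest $34.75; balance after payment $1,112.81.
Month 4: interest $22.91; balance after payment $525.71.
Month 5: interest $10.82; balance after payment $0.00.

5 months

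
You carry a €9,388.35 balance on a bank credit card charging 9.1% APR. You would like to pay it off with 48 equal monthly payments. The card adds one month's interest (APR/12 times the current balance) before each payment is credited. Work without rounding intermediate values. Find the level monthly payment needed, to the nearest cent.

€234.08

Monthly rate r = 9.1%/12 = 0.758333% = 0.00758333.
Level-payment amortization: P = B₀·r / (1 − (1+r)^(−n)) = 9388.35·0.00758333 / (1 − 1.00758^(−48)).
Denominator 1 − (1+r)^(−48) = 0.304153905.
P = 71.195 / 0.304153905 ≈ 234.08.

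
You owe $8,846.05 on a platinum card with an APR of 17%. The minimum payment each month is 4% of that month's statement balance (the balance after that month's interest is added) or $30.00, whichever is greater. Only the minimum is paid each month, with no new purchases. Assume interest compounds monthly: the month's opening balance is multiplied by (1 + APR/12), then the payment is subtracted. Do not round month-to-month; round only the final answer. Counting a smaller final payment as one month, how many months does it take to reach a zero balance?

Monthly rate r = 17%/12 = 1.41667% = 0.0141667.
While 4% of the post-interest balance exceeds $30.00, each month B ← (B·(1+r))·(1 − 0.04), i.e. B shrinks by the factor (1+r)·0.96 = 0.9736.
This holds for months 1–93. Entering month 94 the balance is $734.75; 4% of the post-interest balance is now below $30.00, so the flat $30.00 minimum applies from here.
From month 94 a fixed $30.00 at rate r clears $734.75 in 31 more payments. Total: 93 + 31 = 124 months.

124 months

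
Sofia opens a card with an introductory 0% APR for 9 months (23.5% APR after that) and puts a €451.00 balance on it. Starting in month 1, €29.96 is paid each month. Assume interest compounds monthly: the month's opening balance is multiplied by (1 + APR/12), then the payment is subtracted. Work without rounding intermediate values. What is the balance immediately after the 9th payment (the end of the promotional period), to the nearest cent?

€181.36

Promo months 1–9 at r₀ = 0%/12 = 0; months 10+ at r₁ = 23.5%/12 = 0.0195833.
After month 9 (no interest yet): B = €451.00 − 9·€29.96 = €181.36.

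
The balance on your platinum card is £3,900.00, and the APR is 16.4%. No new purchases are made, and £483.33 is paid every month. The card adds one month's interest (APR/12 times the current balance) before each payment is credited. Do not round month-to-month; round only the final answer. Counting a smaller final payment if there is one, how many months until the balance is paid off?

9 payments

Monthly rate r = 16.4%/12 = 1.36667% = 0.0136667.
Recurrence: B ← B·(1+r) − £483.33.
Month 1: interest £53.30; balance after payment £3,469.97.
Month 2: interest £47.42; balance after payment £3,034.06.
Closed form: n = −ln(1 − rB₀/P)/ln(1+r) = −ln(0.88972)/ln(1.01367) ≈ 8.608, so the balance reaches zero during payment 9.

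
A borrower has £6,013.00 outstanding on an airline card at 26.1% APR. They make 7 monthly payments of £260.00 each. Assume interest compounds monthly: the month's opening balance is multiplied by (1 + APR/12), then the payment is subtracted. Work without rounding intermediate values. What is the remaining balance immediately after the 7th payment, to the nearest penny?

£5,047.27

Monthly rate r = 26.1%/12 = 2.175% = 0.02175.
Each month: B ← B·(1+r) − £260.00.
Month 1: interest £130.78; balance after payment £5,883.78.
Month 2: interest £127.97; balance after payment £5,751.76.
Month 3: interest £125.10; balance after payment £5,616.86.
Month 4: interest £122.17; balance after payment £5,479.02.
Month 5: interest £119.17; balance after payment £5,338.19.
Month 6: interest £116.11; balance after payment £5,194.30.
Month 7: interest £112.98; balance after payment £5,047.27.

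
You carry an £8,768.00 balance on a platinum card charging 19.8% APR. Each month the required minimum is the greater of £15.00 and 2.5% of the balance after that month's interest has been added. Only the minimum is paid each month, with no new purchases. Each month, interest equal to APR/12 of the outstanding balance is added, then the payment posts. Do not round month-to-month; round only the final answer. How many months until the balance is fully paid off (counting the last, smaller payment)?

Monthly rate r = 19.8%/12 = 1.65% = 0.0165.
While 2.5% of the post-interest balance exceeds £15.00, each month B ← (B·(1+r))·(1 − 0.025), i.e. B shrinks by the factor (1+r)·0.975 = 0.99109.
This holds for months 1–302. Entering month 303 the balance is £587.12; 2.5% of the post-interest balance is now below £15.00, so the flat £15.00 minimum applies from here.
From month 303 a fixed £15.00 at rate r clears £587.12 in 64 more payments. Total: 302 + 64 = 366 months.

366 months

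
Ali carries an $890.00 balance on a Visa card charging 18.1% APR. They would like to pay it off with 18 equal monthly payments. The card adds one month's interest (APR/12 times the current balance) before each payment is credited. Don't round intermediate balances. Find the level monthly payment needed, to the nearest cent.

Monthly rate r = 18.1%/12 = 1.50833% = 0.0150833.
Level-payment amortization: P = B₀·r / (1 − (1+r)^(−n)) = 890.00·0.0150833 / (1 − 1.01508^(−18)).
Denominator 1 − (1+r)^(−18) = 0.236217943.
P = 13.4242 / 0.236217943 ≈ 56.83.

$56.83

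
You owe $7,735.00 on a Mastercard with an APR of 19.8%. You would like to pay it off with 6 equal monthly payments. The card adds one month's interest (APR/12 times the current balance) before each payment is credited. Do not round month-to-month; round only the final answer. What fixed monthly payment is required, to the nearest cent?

Monthly rate r = 19.8%/12 = 1.65% = 0.0165.
Level-payment amortization: P = B₀·r / (1 − (1+r)^(−n)) = 7735.00·0.0165 / (1 − 1.0165^(−6)).
Denominator 1 − (1+r)^(−6) = 0.093525269.
P = 127.628 / 0.093525269 ≈ 1364.63.

$1,364.63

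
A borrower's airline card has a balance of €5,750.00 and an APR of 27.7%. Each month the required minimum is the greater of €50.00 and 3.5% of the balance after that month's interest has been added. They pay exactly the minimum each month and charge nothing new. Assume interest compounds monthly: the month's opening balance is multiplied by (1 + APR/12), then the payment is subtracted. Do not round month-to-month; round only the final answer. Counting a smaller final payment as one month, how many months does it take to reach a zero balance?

156 months

Monthly rate r = 27.7%/12 = 2.30833% = 0.0230833.
While 3.5% of the post-interest balance exceeds €50.00, each month B ← (B·(1+r))·(1 − 0.035), i.e. B shrinks by the factor (1+r)·0.965 = 0.98728.
This holds for months 1–111. Entering month 112 the balance is €1,387.78; 3.5% of the post-interest balance is now below €50.00, so the flat €50.00 minimum applies from here.
From month 112 a fixed €50.00 at rate r clears €1,387.78 in 45 more payments. Total: 111 + 45 = 156 months.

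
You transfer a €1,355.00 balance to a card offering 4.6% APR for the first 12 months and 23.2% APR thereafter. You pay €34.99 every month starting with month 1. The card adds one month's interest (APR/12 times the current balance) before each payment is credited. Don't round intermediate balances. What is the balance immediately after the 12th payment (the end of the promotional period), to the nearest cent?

Promo months 1–12 at r₀ = 4.6%/12 = 0.00383333; months 13+ at r₁ = 23.2%/12 = 0.0193333.
After month 12: iterate B ← B·(1+r₀) − €34.99 for 12 months → €989.81.

€989.81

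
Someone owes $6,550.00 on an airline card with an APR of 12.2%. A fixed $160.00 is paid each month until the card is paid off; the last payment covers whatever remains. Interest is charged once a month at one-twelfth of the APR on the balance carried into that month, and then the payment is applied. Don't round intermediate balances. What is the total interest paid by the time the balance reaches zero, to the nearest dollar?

$1,963

Monthly rate r = 12.2%/12 = 1.01667% = 0.0101667.
Payoff takes n = ⌈−ln(1 − rB₀/P)/ln(1+r)⌉ = ⌈53.206⌉ = 54 payments; the last is $33.04.
Total paid = 53·$160.00 + $33.04 = $8,513.04.
Total interest = total paid − principal = $8,513.04 − $6,550.00 = $1,963.04.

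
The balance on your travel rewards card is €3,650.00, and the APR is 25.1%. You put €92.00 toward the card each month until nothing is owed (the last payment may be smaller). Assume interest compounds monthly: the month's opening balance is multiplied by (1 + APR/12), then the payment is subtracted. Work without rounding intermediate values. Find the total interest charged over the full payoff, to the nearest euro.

Monthly rate r = 25.1%/12 = 2.09167% = 0.0209167.
Payoff takes n = ⌈−ln(1 − rB₀/P)/ln(1+r)⌉ = ⌈85.554⌉ = 86 payments; the last is €51.23.
Total paid = 85·€92.00 + €51.23 = €7,871.23.
Total interest = total paid − principal = €7,871.23 − €3,650.00 = €4,221.23.

€4,221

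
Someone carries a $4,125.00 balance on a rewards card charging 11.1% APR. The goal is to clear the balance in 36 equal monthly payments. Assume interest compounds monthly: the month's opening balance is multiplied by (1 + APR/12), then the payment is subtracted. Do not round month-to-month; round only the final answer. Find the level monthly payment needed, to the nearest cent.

Monthly rate r = 11.1%/12 = 0.925% = 0.00925.
Level-payment amortization: P = B₀·r / (1 − (1+r)^(−n)) = 4125.00·0.00925 / (1 − 1.00925^(−36)).
Denominator 1 − (1+r)^(−36) = 0.282131811.
P = 38.1562 / 0.282131811 ≈ 135.24.

$135.24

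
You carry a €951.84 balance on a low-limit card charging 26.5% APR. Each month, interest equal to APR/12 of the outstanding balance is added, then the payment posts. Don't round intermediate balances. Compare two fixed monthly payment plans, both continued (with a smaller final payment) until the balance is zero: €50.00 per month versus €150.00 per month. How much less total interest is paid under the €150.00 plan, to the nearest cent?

€211.58

Monthly rate r = 26.5%/12 = 2.20833% = 0.0220833.
At €50.00/mo: n = ⌈−ln(1 − rB₀/P)/ln(1+r)⌉ = 25 payments (last €48.49); total interest = total paid − €951.84 = €296.65.
At €150.00/mo: 7 payments (last €136.91); total interest €85.07.
Interest saved = €296.65 − €85.07 = €211.58.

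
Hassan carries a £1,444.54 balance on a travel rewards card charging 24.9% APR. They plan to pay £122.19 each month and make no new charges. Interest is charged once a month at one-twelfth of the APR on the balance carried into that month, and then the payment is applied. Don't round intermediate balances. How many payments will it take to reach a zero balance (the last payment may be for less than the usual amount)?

Monthly rate r = 24.9%/12 = 2.075% = 0.02075.
Recurrence: B ← B·(1+r) − £122.19.
Month 1: interest £29.97; balance after payment £1,352.32.
Month 2: interest £28.06; balance after payment £1,258.19.
Closed form: n = −ln(1 − rB₀/P)/ln(1+r) = −ln(0.75469)/ln(1.02075) ≈ 13.704, so the balance reaches zero during payment 14.

14 months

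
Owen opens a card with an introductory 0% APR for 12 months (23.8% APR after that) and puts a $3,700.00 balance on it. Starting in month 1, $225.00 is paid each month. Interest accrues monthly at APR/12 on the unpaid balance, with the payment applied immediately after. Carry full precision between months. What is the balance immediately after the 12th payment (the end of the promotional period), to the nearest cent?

$1,000.00

Promo months 1–12 at r₀ = 0%/12 = 0; months 13+ at r₁ = 23.8%/12 = 0.0198333.
After month 12 (no interest yet): B = $3,700.00 − 12·$225.00 = $1,000.00.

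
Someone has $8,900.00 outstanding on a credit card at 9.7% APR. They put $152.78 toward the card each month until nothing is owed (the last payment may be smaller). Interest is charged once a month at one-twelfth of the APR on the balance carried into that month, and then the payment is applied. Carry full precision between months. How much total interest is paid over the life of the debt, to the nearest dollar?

$3,180

Monthly rate r = 9.7%/12 = 0.808333% = 0.00808333.
Payoff takes n = ⌈−ln(1 − rB₀/P)/ln(1+r)⌉ = ⌈79.066⌉ = 80 payments; the last is $10.12.
Total paid = 79·$152.78 + $10.12 = $12,079.74.
Total interest = total paid − principal = $12,079.74 − $8,900.00 = $3,179.74.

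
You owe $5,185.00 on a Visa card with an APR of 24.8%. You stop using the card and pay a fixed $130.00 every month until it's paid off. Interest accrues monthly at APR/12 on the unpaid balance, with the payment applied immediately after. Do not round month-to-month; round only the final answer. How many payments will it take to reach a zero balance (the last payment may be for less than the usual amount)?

Monthly rate r = 24.8%/12 = 2.06667% = 0.0206667.
Recurrence: B ← B·(1+r) − $130.00.
Month 1: interest $107.16; balance after payment $5,162.16.
Month 2: interest $106.68; balance after payment $5,138.84.
Closed form: n = −ln(1 − rB₀/P)/ln(1+r) = −ln(0.17572)/ln(1.02067) ≈ 85.006, so the balance reaches zero during payment 86.

86 payments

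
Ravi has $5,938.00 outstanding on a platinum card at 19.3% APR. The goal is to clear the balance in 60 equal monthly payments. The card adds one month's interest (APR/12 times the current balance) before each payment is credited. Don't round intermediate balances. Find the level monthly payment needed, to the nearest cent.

Monthly rate r = 19.3%/12 = 1.60833% = 0.0160833.
Level-payment amortization: P = B₀·r / (1 − (1+r)^(−n)) = 5938.00·0.0160833 / (1 − 1.01608^(−60)).
Denominator 1 − (1+r)^(−60) = 0.616080356.
P = 95.5028 / 0.616080356 ≈ 155.02.

$155.02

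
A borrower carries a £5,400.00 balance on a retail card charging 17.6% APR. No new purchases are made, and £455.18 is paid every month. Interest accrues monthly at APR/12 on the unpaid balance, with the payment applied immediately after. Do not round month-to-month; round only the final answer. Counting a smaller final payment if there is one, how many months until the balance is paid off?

Monthly rate r = 17.6%/12 = 1.46667% = 0.0146667.
Recurrence: B ← B·(1+r) − £455.18.
Month 1: interest £79.20; balance after payment £5,024.02.
Month 2: interest £73.69; balance after payment £4,642.53.
Closed form: n = −ln(1 − rB₀/P)/ln(1+r) = −ln(0.826)/ln(1.01467) ≈ 13.129, so the balance reaches zero during payment 14.

14 months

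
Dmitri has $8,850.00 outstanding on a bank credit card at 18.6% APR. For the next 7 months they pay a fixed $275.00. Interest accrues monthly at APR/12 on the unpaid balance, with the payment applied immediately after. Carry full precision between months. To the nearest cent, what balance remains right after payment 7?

Monthly rate r = 18.6%/12 = 1.55% = 0.0155.
Each month: B ← B·(1+r) − $275.00.
Month 1: interest $137.18; balance after payment $8,712.17.
Month 2: interest $135.04; balance after payment $8,572.21.
Month 3: interest $132.87; balance after payment $8,430.08.
Month 4: interest $130.67; balance after payment $8,285.75.
Month 5: interest $128.43; balance after payment $8,139.18.
Month 6: interest $126.16; balance after payment $7,990.34.
Month 7: interest $123.85; balance after payment $7,839.19.

$7,839.19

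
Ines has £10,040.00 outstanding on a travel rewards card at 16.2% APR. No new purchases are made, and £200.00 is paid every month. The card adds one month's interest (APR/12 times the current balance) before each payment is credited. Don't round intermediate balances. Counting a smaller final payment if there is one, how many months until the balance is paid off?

85 payments

Monthly rate r = 16.2%/12 = 1.35% = 0.0135.
Recurrence: B ← B·(1+r) − £200.00.
Month 1: interest £135.54; balance after payment £9,975.54.
Month 2: interest £134.67; balance after payment £9,910.21.
Closed form: n = −ln(1 − rB₀/P)/ln(1+r) = −ln(0.3223)/ln(1.0135) ≈ 84.437, so the balance reaches zero during payment 85.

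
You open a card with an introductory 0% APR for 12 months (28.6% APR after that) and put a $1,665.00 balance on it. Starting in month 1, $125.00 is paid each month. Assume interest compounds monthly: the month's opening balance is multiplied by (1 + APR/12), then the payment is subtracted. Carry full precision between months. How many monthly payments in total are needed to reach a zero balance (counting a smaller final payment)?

14 payments

Promo months 1–12 at r₀ = 0%/12 = 0; months 13+ at r₁ = 28.6%/12 = 0.0238333.
After month 12 (no interest yet): B = $1,665.00 − 12·$125.00 = $165.00.
Then at r₁ with $125.00/mo: n₂ = −ln(1 − r₁·B/P)/ln(1+r₁) ≈ 1.36 → 2 more payments.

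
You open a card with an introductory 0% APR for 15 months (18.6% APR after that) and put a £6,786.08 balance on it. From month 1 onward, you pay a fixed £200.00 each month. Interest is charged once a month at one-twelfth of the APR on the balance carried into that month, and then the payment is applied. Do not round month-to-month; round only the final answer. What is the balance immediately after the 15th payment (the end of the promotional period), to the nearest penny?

Promo months 1–15 at r₀ = 0%/12 = 0; months 16+ at r₁ = 18.6%/12 = 0.0155.
After month 15 (no interest yet): B = £6,786.08 − 15·£200.00 = £3,786.08.

£3,786.08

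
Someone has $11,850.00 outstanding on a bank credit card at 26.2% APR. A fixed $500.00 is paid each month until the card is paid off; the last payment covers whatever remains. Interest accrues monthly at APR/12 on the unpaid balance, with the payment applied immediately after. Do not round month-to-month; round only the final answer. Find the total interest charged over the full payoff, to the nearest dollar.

Monthly rate r = 26.2%/12 = 2.18333% = 0.0218333.
Payoff takes n = ⌈−ln(1 − rB₀/P)/ln(1+r)⌉ = ⌈33.737⌉ = 34 payments; the last is $369.67.
Total paid = 33·$500.00 + $369.67 = $16,869.67.
Total interest = total paid − principal = $16,869.67 − $11,850.00 = $5,019.67.

$5,020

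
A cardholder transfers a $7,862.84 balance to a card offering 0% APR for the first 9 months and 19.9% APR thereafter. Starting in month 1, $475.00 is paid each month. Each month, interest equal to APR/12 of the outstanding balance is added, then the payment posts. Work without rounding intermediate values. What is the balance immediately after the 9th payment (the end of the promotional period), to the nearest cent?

Promo months 1–9 at r₀ = 0%/12 = 0; months 10+ at r₁ = 19.9%/12 = 0.0165833.
After month 9 (no interest yet): B = $7,862.84 − 9·$475.00 = $3,587.84.

$3,587.84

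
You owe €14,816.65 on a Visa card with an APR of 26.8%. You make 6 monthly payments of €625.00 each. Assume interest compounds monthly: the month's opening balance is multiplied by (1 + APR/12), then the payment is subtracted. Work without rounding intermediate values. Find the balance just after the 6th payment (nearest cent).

Monthly rate r = 26.8%/12 = 2.23333% = 0.0223333.
Each month: B ← B·(1+r) − €625.00.
Month 1: interest €330.91; balance after payment €14,522.56.
Month 2: interest €324.34; balance after payment €14,221.89.
Month 3: interest €317.62; balance after payment €13,914.51.
Month 4: interest €310.76; balance after payment €13,600.27.
Month 5: interest €303.74; balance after payment €13,279.01.
Month 6: interest €296.56; balance after payment €12,950.58.

€12,950.58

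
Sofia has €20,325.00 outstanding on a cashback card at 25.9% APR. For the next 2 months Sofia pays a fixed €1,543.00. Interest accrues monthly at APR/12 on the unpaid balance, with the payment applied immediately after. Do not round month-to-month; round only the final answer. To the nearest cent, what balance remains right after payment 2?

€18,092.53

Monthly rate r = 25.9%/12 = 2.15833% = 0.0215833.
Each month: B ← B·(1+r) − €1,543.00.
Month 1: interest €438.68; balance after payment €19,220.68.
Month 2: interest €414.85; balance after payment €18,092.53.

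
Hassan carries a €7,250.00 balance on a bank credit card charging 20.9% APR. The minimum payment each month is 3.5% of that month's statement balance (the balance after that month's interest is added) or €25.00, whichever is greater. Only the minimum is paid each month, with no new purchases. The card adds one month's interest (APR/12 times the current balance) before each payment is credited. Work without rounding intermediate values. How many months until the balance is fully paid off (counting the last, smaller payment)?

Monthly rate r = 20.9%/12 = 1.74167% = 0.0174167.
While 3.5% of the post-interest balance exceeds €25.00, each month B ← (B·(1+r))·(1 − 0.035), i.e. B shrinks by the factor (1+r)·0.965 = 0.98181.
This holds for months 1–128. Entering month 129 the balance is €691.33; 3.5% of the post-interest balance is now below €25.00, so the flat €25.00 minimum applies from here.
From month 129 a fixed €25.00 at rate r clears €691.33 in 39 more payments. Total: 128 + 39 = 167 months.

167 months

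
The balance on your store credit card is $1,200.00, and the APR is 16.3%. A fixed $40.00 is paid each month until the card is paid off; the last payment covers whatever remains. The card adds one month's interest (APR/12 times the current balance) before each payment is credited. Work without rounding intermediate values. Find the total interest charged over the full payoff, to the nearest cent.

$351.80

Monthly rate r = 16.3%/12 = 1.35833% = 0.0135833.
Payoff takes n = ⌈−ln(1 − rB₀/P)/ln(1+r)⌉ = ⌈38.794⌉ = 39 payments; the last is $31.80.
Total paid = 38·$40.00 + $31.80 = $1,551.80.
Total interest = total paid − principal = $1,551.80 − $1,200.00 = $351.80.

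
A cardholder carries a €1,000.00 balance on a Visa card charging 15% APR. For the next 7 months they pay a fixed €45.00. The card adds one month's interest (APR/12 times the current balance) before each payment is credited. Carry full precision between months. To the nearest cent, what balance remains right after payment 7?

Monthly rate r = 15%/12 = 1.25% = 0.0125.
Each month: B ← B·(1+r) − €45.00.
Month 1: interest €12.50; balance after payment €967.50.
Month 2: interest €12.09; balance after payment €934.59.
Month 3: interest €11.68; balance after payment €901.28.
Month 4: interest €11.27; balance after payment €867.54.
Month 5: interest €10.84; balance after payment €833.39.
Month 6: interest €10.42; balance after payment €798.80.
Month 7: interest €9.99; balance after payment €763.79.

€763.79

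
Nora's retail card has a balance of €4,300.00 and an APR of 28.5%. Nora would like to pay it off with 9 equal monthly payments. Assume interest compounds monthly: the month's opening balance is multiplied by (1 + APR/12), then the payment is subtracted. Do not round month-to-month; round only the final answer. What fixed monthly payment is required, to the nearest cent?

Monthly rate r = 28.5%/12 = 2.375% = 0.02375.
Level-payment amortization: P = B₀·r / (1 − (1+r)^(−n)) = 4300.00·0.02375 / (1 − 1.02375^(−9)).
Denominator 1 − (1+r)^(−9) = 0.190429327.
P = 102.125 / 0.190429327 ≈ 536.29.

€536.29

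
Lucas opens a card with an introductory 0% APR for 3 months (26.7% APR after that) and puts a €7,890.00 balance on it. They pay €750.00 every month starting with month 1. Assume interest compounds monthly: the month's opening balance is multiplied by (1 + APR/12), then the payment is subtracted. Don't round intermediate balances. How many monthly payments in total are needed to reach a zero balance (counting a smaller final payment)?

Promo months 1–3 at r₀ = 0%/12 = 0; months 4+ at r₁ = 26.7%/12 = 0.02225.
After month 3 (no interest yet): B = €7,890.00 − 3·€750.00 = €5,640.00.
Then at r₁ with €750.00/mo: n₂ = −ln(1 − r₁·B/P)/ln(1+r₁) ≈ 8.32 → 9 more payments.

12 payments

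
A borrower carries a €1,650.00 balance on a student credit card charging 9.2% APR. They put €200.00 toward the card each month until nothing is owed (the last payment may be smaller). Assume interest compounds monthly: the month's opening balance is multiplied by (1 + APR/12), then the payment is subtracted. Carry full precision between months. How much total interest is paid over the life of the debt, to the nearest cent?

€61.21

Monthly rate r = 9.2%/12 = 0.766667% = 0.00766667.
Payoff takes n = ⌈−ln(1 − rB₀/P)/ln(1+r)⌉ = ⌈8.555⌉ = 9 payments; the last is €111.21.
Total paid = 8·€200.00 + €111.21 = €1,711.21.
Total interest = total paid − principal = €1,711.21 − €1,650.00 = €61.21.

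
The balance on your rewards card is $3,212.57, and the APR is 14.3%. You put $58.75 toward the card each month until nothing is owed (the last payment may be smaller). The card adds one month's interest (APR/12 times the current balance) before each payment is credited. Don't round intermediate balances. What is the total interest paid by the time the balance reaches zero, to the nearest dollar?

Monthly rate r = 14.3%/12 = 1.19167% = 0.0119167.
Payoff takes n = ⌈−ln(1 − rB₀/P)/ln(1+r)⌉ = ⌈89.014⌉ = 90 payments; the last is $0.85.
Total paid = 89·$58.75 + $0.85 = $5,229.60.
Total interest = total paid − principal = $5,229.60 − $3,212.57 = $2,017.03.

$2,017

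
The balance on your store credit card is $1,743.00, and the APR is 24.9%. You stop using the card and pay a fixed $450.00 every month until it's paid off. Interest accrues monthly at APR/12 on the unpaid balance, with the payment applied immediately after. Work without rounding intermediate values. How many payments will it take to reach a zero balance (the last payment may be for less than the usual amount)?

Monthly rate r = 24.9%/12 = 2.075% = 0.02075.
Recurrence: B ← B·(1+r) − $450.00.
Month 1: interest $36.17; balance after payment $1,329.17.
Month 2: interest $27.58; balance after payment $906.75.
Month 3: interest $18.82; balance after payment $475.56.
Month 4: interest $9.87; balance after payment $35.43.
Month 5: interest $0.74; balance after payment $0.00.

5 months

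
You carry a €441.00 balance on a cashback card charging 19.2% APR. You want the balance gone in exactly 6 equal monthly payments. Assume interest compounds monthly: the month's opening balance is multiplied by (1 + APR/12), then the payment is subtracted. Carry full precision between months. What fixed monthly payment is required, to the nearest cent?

Monthly rate r = 19.2%/12 = 1.6% = 0.016.
Level-payment amortization: P = B₀·r / (1 − (1+r)^(−n)) = 441.00·0.016 / (1 − 1.016^(−6)).
Denominator 1 − (1+r)^(−6) = 0.0908453752.
P = 7.056 / 0.0908453752 ≈ 77.67.

€77.67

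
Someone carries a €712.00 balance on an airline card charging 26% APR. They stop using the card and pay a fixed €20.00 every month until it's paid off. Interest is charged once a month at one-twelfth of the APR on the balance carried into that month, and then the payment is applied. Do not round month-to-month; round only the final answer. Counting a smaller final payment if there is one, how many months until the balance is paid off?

69 months

Monthly rate r = 26%/12 = 2.16667% = 0.0216667.
Recurrence: B ← B·(1+r) − €20.00.
Month 1: interest €15.43; balance after payment €707.43.
Month 2: interest €15.33; balance after payment €702.75.
Closed form: n = −ln(1 − rB₀/P)/ln(1+r) = −ln(0.22867)/ln(1.02167) ≈ 68.835, so the balance reaches zero during payment 69.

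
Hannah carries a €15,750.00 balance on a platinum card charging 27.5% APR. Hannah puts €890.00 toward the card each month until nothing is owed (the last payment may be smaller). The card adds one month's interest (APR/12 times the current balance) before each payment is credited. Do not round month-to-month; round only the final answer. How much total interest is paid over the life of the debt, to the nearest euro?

€4,680

Monthly rate r = 27.5%/12 = 2.29167% = 0.0229167.
Payoff takes n = ⌈−ln(1 − rB₀/P)/ln(1+r)⌉ = ⌈22.955⌉ = 23 payments; the last is €850.38.
Total paid = 22·€890.00 + €850.38 = €20,430.38.
Total interest = total paid − principal = €20,430.38 − €15,750.00 = €4,680.38.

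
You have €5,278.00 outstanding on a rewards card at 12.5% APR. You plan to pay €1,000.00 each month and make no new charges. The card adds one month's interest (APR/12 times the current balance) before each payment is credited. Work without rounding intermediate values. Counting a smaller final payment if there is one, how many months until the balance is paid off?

Monthly rate r = 12.5%/12 = 1.04167% = 0.0104167.
Recurrence: B ← B·(1+r) − €1,000.00.
Month 1: interest €54.98; balance after payment €4,332.98.
Month 2: interest €45.14; balance after payment €3,378.11.
Month 3: interest €35.19; balance after payment €2,413.30.
Month 4: interest €25.14; balance after payment €1,438.44.
Month 5: interest €14.98; balance after payment €453.43.
Month 6: interest €4.72; balance after payment €0.00.

6 months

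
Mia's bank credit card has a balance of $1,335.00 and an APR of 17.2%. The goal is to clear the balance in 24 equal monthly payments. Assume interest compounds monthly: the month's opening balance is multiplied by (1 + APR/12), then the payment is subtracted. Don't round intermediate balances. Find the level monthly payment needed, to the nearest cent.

$66.13

Monthly rate r = 17.2%/12 = 1.43333% = 0.0143333.
Level-payment amortization: P = B₀·r / (1 − (1+r)^(−n)) = 1335.00·0.0143333 / (1 − 1.01433^(−24)).
Denominator 1 − (1+r)^(−24) = 0.289337733.
P = 19.135 / 0.289337733 ≈ 66.13.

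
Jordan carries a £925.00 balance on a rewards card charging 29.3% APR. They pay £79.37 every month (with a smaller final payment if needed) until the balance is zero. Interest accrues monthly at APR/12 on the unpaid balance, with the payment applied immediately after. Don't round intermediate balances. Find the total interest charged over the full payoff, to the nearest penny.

£176.83

Monthly rate r = 29.3%/12 = 2.44167% = 0.0244167.
Payoff takes n = ⌈−ln(1 − rB₀/P)/ln(1+r)⌉ = ⌈13.881⌉ = 14 payments; the last is £70.02.
Total paid = 13·£79.37 + £70.02 = £1,101.83.
Total interest = total paid − principal = £1,101.83 − £925.00 = £176.83.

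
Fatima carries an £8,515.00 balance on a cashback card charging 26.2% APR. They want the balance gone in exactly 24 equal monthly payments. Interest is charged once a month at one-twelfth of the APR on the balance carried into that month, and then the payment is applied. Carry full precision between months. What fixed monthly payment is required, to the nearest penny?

Monthly rate r = 26.2%/12 = 2.18333% = 0.0218333.
Level-payment amortization: P = B₀·r / (1 − (1+r)^(−n)) = 8515.00·0.0218333 / (1 − 1.02183^(−24)).
Denominator 1 − (1+r)^(−24) = 0.404504585.
P = 185.911 / 0.404504585 ≈ 459.60.

£459.60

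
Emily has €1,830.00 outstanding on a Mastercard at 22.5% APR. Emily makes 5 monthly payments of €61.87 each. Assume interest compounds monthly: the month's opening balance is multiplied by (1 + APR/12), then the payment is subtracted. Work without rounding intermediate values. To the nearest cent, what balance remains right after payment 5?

Monthly rate r = 22.5%/12 = 1.875% = 0.01875.
Each month: B ← B·(1+r) − €61.87.
Month 1: interest €34.31; balance after payment €1,802.44.
Month 2: interest €33.80; balance after payment €1,774.37.
Month 3: interest €33.27; balance after payment €1,745.77.
Month 4: interest €32.73; balance after payment €1,716.63.
Month 5: interest €32.19; balance after payment €1,686.95.

€1,686.95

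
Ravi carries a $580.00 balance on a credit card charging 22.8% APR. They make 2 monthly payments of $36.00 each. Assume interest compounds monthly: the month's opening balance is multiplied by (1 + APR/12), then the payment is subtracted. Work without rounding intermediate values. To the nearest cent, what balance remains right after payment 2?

Monthly rate r = 22.8%/12 = 1.9% = 0.019.
Each month: B ← B·(1+r) − $36.00.
Month 1: interest $11.02; balance after payment $555.02.
Month 2: interest $10.55; balance after payment $529.57.

$529.57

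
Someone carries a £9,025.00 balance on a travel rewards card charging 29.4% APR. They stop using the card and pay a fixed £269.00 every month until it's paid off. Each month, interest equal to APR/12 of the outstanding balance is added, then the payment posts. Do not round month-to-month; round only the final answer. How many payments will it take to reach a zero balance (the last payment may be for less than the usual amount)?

Monthly rate r = 29.4%/12 = 2.45% = 0.0245.
Recurrence: B ← B·(1+r) − £269.00.
Month 1: interest £221.11; balance after payment £8,977.11.
Month 2: interest £219.94; balance after payment £8,928.05.
Closed form: n = −ln(1 − rB₀/P)/ln(1+r) = −ln(0.17802)/ln(1.0245) ≈ 71.303, so the balance reaches zero during payment 72.

72 months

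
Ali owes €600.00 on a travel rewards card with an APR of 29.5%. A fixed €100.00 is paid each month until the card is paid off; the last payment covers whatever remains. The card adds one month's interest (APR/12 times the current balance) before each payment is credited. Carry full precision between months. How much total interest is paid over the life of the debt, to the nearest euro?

€57

Monthly rate r = 29.5%/12 = 2.45833% = 0.0245833.
Payoff takes n = ⌈−ln(1 − rB₀/P)/ln(1+r)⌉ = ⌈6.571⌉ = 7 payments; the last is €57.39.
Total paid = 6·€100.00 + €57.39 = €657.39.
Total interest = total paid − principal = €657.39 − €600.00 = €57.39.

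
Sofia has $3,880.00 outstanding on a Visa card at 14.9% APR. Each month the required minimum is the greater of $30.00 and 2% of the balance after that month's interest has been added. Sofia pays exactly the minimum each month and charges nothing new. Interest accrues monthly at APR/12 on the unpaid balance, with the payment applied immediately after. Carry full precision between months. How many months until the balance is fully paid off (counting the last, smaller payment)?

Monthly rate r = 14.9%/12 = 1.24167% = 0.0124167.
While 2% of the post-interest balance exceeds $30.00, each month B ← (B·(1+r))·(1 − 0.02), i.e. B shrinks by the factor (1+r)·0.98 = 0.99217.
This holds for months 1–123. Entering month 124 the balance is $1,475.13; 2% of the post-interest balance is now below $30.00, so the flat $30.00 minimum applies from here.
From month 124 a fixed $30.00 at rate r clears $1,475.13 in 77 more payments. Total: 123 + 77 = 200 months.

200 months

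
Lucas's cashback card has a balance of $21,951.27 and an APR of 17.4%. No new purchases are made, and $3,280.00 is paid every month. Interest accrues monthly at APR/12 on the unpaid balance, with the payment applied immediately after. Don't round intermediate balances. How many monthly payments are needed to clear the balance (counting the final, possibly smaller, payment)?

8 payments

Monthly rate r = 17.4%/12 = 1.45% = 0.0145.
Recurrence: B ← B·(1+r) − $3,280.00.
Month 1: interest $318.29; balance after payment $18,989.56.
Month 2: interest $275.35; balance after payment $15,984.91.
Closed form: n = −ln(1 − rB₀/P)/ln(1+r) = −ln(0.90296)/ln(1.0145) ≈ 7.091, so the balance reaches zero during payment 8.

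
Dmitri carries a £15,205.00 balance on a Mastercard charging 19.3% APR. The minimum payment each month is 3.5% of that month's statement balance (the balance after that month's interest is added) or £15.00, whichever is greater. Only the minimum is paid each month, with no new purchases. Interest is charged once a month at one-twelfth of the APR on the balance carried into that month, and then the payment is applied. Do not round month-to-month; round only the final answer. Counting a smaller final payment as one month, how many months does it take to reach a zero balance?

220 months

Monthly rate r = 19.3%/12 = 1.60833% = 0.0160833.
While 3.5% of the post-interest balance exceeds £15.00, each month B ← (B·(1+r))·(1 − 0.035), i.e. B shrinks by the factor (1+r)·0.965 = 0.98052.
This holds for months 1–183. Entering month 184 the balance is £415.48; 3.5% of the post-interest balance is now below £15.00, so the flat £15.00 minimum applies from here.
From month 184 a fixed £15.00 at rate r clears £415.48 in 37 more payments. Total: 183 + 37 = 220 months.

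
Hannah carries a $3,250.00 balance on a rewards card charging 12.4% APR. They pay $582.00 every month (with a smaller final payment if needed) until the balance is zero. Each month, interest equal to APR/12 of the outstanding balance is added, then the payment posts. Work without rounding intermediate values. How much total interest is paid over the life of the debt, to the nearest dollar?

Monthly rate r = 12.4%/12 = 1.03333% = 0.0103333.
Payoff takes n = ⌈−ln(1 − rB₀/P)/ln(1+r)⌉ = ⌈5.781⌉ = 6 payments; the last is $455.32.
Total paid = 5·$582.00 + $455.32 = $3,365.32.
Total interest = total paid − principal = $3,365.32 − $3,250.00 = $115.32.

$115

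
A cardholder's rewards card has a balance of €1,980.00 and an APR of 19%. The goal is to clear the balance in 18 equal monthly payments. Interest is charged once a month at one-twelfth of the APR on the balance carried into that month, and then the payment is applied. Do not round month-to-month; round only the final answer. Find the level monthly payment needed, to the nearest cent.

€127.28

Monthly rate r = 19%/12 = 1.58333% = 0.0158333.
Level-payment amortization: P = B₀·r / (1 − (1+r)^(−n)) = 1980.00·0.0158333 / (1 − 1.01583^(−18)).
Denominator 1 − (1+r)^(−18) = 0.246304838.
P = 31.35 / 0.246304838 ≈ 127.28.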